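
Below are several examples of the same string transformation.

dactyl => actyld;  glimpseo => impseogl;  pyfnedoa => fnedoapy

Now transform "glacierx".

Looking at the pairs, the operation is to swap the front and back halves of the string, then move the last 2 characters to the front (rotate right by 2).
Working it through for "glacierx": intermediate "ierxglac", final "acierxgl".

acierxgl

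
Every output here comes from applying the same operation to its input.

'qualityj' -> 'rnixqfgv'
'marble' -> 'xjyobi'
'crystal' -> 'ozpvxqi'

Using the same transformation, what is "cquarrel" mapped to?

nzxrooib

In each case the input is transformed by: swap each adjacent pair of characters (1↔2, 3↔4, ...), then shift every letter 3 places backward in the alphabet (wrapping around).
Starting from "cquarrel": after the first operation, "qcaurrle"; after the second, "nzxrooib".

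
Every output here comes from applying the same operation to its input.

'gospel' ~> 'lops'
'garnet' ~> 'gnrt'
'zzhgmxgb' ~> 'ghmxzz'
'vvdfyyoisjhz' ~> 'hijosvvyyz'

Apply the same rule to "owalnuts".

The transformation: sort the characters into alphabetical order, then delete the first 2 characters.
Starting from "owalnuts": after the first operation, "alnostuw"; after the second, "nostuw".

nostuw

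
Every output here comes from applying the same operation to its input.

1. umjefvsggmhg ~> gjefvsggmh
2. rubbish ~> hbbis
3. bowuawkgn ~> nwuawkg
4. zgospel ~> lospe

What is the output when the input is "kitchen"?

ntche

Rule — delete the first 2 characters, then move the last character to the front.
Working it through for "kitchen": intermediate "tchen", final "ntche".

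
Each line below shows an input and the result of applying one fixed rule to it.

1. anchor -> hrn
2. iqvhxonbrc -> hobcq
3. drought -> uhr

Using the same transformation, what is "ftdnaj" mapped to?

Each output is the input with this applied: keep every other character starting from the second (positions 2nd, 4th, 6th, ...), then move the first character to the end.
On "ftdnaj": the first step gives "tnj", and the second then gives "njt".

njt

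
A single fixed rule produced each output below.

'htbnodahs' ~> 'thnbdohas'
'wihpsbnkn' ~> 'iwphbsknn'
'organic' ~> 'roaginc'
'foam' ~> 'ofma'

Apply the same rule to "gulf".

ugfl

The rule is to swap each adjacent pair of characters (1↔2, 3↔4, ...).
On "gulf" that produces "ugfl".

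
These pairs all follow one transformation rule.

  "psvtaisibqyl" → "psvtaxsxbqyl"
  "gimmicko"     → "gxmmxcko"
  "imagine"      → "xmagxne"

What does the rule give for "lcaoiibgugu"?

Each output is the input with this applied: replace every "i" with "x".
On "lcaoiibgugu" that produces "lcaoxxbgugu".

lcaoxxbgugu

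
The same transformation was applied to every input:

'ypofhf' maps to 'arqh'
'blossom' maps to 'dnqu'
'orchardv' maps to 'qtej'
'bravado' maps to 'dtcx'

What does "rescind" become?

tgue

Looking at the pairs, the operation is to shift every letter 2 places forward in the alphabet (wrapping around), then keep only the first 4 characters.
Applying both steps to "rescind": "tguekpf", then "tgue".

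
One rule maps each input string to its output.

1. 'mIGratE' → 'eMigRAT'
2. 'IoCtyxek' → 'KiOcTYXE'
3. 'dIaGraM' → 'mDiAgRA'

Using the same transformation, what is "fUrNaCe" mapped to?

The pattern: flip the case of every letter, then move the last character to the front.
For "fUrNaCe", step one produces "FuRnAcE"; step two turns that into "EFuRnAc".

EFuRnAc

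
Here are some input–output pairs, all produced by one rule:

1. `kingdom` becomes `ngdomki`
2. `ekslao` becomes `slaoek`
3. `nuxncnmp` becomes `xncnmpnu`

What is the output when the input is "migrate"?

In each case the input is transformed by: move the first 2 characters to the end (rotate left by 2).
So "migrate" becomes "gratemi".

gratemi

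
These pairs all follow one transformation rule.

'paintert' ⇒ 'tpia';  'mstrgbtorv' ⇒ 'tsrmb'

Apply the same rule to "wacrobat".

The transformation: sort the characters into reverse alphabetical order, then keep every other character starting from the second (positions 2nd, 4th, 6th, ...).
Working it through for "wacrobat": intermediate "wtrocbaa", final "toba".

toba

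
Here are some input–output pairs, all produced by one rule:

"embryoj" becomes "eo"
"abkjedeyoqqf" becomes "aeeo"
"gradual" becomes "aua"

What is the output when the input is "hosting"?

oi

In each case the input is transformed by: keep only the vowels.
For "hosting" the result is "oi".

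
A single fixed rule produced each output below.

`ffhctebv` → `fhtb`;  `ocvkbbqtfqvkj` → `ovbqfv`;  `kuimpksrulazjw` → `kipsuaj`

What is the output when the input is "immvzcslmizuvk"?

Each output is the input with this applied: swap each adjacent pair of characters (1↔2, 3↔4, ...), then keep every other character starting from the second (positions 2nd, 4th, 6th, ...).
Starting from "immvzcslmizuvk": after the first operation, "mivmczlsimuzkv"; after the second, "imzsmzv".

imzsmzv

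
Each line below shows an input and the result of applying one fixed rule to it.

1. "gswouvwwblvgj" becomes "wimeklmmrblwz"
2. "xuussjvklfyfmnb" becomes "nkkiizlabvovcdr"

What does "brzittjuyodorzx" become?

rhpyjjzkoetehpn

What's happening: shift every letter 10 places backward in the alphabet (wrapping around).
So "brzittjuyodorzx" becomes "rhpyjjzkoetehpn".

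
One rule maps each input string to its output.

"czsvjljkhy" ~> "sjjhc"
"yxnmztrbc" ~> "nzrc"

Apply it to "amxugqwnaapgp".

The rule is to move the first character to the end, then keep every other character starting from the second (positions 2nd, 4th, 6th, ...).
On "amxugqwnaapgp" that produces "xgwapp".

xgwapp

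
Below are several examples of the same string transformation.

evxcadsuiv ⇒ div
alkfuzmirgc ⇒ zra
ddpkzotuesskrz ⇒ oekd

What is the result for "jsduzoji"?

oj

The pattern: move the first 3 characters to the end (rotate left by 3), then keep one character in every 3, starting at position 3 (positions 3rd, 6th, 9th, ...).
Applying both steps to "jsduzoji": "uzojijsd", then "oj".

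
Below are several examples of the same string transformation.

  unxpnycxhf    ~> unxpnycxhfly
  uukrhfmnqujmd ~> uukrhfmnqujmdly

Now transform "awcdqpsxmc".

awcdqpsxmcly

The pattern: append "ly".
So "awcdqpsxmc" becomes "awcdqpsxmcly".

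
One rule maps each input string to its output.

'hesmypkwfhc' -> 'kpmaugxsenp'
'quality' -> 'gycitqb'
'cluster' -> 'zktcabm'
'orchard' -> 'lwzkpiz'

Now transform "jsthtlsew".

Each output is the input with this applied: move the last character to the front, then shift every letter 8 places forward in the alphabet (wrapping around).
Applying both steps to "jsthtlsew": "wjsthtlse", then "erabpbtam".

erabpbtam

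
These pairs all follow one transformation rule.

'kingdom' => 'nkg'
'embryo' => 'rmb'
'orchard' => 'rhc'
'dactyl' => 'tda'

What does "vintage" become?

Looking at the pairs, the operation is to sort the characters into reverse alphabetical order, then keep every other character starting from the second (positions 2nd, 4th, 6th, ...).
Doing the same to "vintage": "tie".
(Check on "kingdom": → "onmkigd" → "nkg" ✓)

tie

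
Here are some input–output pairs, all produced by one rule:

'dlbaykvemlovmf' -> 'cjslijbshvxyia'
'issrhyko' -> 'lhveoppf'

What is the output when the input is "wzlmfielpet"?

The rule is to reverse the string, then shift every letter 3 places backward in the alphabet (wrapping around).
On "wzlmfielpet": the first step gives "tepleifmlzw", and the second then gives "qbmibfcjiwt".

qbmibfcjiwt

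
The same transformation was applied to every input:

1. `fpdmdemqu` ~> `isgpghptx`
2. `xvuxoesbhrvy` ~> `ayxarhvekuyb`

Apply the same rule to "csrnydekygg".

The pattern: shift every letter 3 places forward in the alphabet (wrapping around).
"csrnydekygg" → "fvuqbghnbjj".

fvuqbghnbjj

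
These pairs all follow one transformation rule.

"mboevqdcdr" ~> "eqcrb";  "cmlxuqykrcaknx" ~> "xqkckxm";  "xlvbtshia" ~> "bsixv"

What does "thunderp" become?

neph

The pattern: move the first 3 characters to the end (rotate left by 3), then keep every other character starting from the first (positions 1st, 3rd, 5th, ...).
For "thunderp", step one produces "nderpthu"; step two turns that into "neph".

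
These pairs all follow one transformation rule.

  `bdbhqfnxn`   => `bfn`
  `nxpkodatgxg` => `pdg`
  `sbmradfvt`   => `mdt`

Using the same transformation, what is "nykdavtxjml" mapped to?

kvj

The pattern: keep one character in every 3, starting at position 3 (positions 3rd, 6th, 9th, ...).
On "nykdavtxjml" that produces "kvj".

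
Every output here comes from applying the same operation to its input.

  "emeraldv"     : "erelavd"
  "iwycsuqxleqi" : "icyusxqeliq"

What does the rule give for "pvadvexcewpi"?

pdaevcxweip

Each output is the input with this applied: swap each adjacent pair of characters (1↔2, 3↔4, ...), then delete the first character.
Applying both steps to "pvadvexcewpi": "vpdaevcxweip", then "pdaevcxweip".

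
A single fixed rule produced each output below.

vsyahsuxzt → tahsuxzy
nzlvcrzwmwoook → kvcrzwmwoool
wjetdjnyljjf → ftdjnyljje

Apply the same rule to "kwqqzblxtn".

nqzblxtq

What's happening: delete the first 2 characters, then swap the first and last characters.
For "kwqqzblxtn", step one produces "qqzblxtn"; step two turns that into "nqzblxtq".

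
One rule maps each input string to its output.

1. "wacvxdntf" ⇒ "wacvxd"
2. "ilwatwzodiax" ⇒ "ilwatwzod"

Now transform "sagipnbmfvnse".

sagipnbmfv

Rule — delete the last 3 characters.
Applying that to "sagipnbmfvnse" gives "sagipnbmfv".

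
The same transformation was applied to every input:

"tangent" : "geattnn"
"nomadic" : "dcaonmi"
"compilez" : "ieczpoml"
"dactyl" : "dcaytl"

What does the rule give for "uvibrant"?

The transformation: sort the characters into reverse alphabetical order, then move the last 3 characters to the front (rotate right by 3).
Applying both steps to "uvibrant": "vutrniba", then "ibavutrn".

ibavutrn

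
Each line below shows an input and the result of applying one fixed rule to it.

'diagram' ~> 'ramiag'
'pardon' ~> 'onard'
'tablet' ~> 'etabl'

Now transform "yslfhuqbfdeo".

The rule is to delete the first character, then move the first 3 characters to the end (rotate left by 3).
On "yslfhuqbfdeo": the first step gives "slfhuqbfdeo", and the second then gives "huqbfdeoslf".

huqbfdeoslf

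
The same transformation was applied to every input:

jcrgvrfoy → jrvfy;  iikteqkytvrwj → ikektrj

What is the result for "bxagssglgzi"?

In each case the input is transformed by: keep every other character starting from the first (positions 1st, 3rd, 5th, ...).
"bxagssglgzi" → "basggi".

basggi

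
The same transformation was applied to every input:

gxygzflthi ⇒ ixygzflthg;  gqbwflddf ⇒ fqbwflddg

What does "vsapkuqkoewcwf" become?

The pattern: swap the first and last characters.
So "vsapkuqkoewcwf" becomes "fsapkuqkoewcwv".

fsapkuqkoewcwv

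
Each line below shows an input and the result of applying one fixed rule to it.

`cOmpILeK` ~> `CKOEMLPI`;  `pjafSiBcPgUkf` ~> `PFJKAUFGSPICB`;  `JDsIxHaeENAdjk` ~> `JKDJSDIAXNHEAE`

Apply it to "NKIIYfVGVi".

NIKVIGIVYF

Looking at the pairs, the operation is to take characters alternately from the front and the back (1st, last, 2nd, 2nd-last, ...), then convert every letter to uppercase.
For "NKIIYfVGVi", step one produces "NiKVIGIVYf"; step two turns that into "NIKVIGIVYF".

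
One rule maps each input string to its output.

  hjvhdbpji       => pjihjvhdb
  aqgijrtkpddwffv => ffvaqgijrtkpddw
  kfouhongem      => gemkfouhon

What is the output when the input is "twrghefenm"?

Each output is the input with this applied: move the last 3 characters to the front (rotate right by 3).
Applying that to "twrghefenm" gives "enmtwrghef".

enmtwrghef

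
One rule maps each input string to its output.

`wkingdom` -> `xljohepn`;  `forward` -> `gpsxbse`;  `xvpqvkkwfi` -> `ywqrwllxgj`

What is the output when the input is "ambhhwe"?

Each output is the input with this applied: shift every letter 1 place forward in the alphabet (wrapping around).
For "ambhhwe" the result is "bnciixf".

bnciixf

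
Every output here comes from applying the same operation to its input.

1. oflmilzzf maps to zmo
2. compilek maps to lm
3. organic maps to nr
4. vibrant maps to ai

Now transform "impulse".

Looking at the pairs, the operation is to reverse the string, then keep one character in every 3, starting at position 3 (positions 3rd, 6th, 9th, ...).
Starting from "impulse": after the first operation, "eslupmi"; after the second, "lm".

lm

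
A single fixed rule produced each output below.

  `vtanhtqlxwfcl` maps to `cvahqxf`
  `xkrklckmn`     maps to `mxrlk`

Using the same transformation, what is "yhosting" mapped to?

Each output is the input with this applied: move the last 2 characters to the front (rotate right by 2), then keep every other character starting from the first (positions 1st, 3rd, 5th, ...).
On "yhosting": the first step gives "ngyhosti", and the second then gives "nyot".

nyot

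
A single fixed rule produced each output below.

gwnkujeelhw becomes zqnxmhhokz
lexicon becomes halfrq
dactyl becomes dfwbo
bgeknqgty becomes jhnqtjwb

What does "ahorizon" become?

krulcrq

The transformation: delete the first character, then shift every letter 3 places forward in the alphabet (wrapping around).
Starting from "ahorizon": after the first operation, "horizon"; after the second, "krulcrq".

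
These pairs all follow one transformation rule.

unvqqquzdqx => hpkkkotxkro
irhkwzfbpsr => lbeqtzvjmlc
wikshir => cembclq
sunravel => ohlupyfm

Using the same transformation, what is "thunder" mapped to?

bohxyln

In each case the input is transformed by: move the first character to the end, then shift every letter 6 places backward in the alphabet (wrapping around).
Starting from "thunder": after the first operation, "hundert"; after the second, "bohxyln".
(Check on "irhkwzfbpsr": → "rhkwzfbpsri" → "lbeqtzvjmlc" ✓)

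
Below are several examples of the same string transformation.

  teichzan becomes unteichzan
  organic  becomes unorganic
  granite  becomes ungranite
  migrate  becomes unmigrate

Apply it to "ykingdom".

The rule is to prepend "un".
Doing the same to "ykingdom": "unykingdom".

unykingdom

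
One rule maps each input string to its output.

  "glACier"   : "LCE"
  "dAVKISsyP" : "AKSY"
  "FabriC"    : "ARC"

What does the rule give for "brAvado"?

The rule is to keep every other character starting from the second (positions 2nd, 4th, 6th, ...), then convert every letter to uppercase.
Applying both steps to "brAvado": "rvd", then "RVD".
(Check on "glACier": → "lCe" → "LCE" ✓)

RVD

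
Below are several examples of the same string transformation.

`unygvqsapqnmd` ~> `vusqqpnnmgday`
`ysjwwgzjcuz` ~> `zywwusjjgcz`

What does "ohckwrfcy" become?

The rule is to sort the characters into reverse alphabetical order, then move the first character to the end.
So "ohckwrfcy" becomes "wrokhfccy".

wrokhfccy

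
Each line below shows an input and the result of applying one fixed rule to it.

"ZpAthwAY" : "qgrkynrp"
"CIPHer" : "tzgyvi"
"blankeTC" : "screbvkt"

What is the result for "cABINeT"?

Looking at the pairs, the operation is to shift every letter 9 places backward in the alphabet (wrapping around), then convert every letter to lowercase.
For "cABINeT" the result is "trszevk".
(Check on "CIPHer": → "TZGYvi" → "tzgyvi" ✓)

trszevk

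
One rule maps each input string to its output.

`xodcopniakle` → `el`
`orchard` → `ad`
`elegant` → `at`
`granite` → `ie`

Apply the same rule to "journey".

Looking at the pairs, the operation is to swap each adjacent pair of characters (1↔2, 3↔4, ...), then keep only the last 2 characters.
"journey" → "ojrueny" → "ny".

ny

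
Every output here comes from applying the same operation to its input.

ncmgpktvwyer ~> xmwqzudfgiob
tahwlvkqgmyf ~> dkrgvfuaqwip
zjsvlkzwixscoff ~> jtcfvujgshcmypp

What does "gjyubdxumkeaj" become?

What's happening: shift every letter 10 places forward in the alphabet (wrapping around).
"gjyubdxumkeaj" → "qtielnhewuokt".

qtielnhewuokt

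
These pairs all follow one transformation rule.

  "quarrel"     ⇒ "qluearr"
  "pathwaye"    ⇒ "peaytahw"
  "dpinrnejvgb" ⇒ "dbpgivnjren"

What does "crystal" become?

clrayts

Looking at the pairs, the operation is to take characters alternately from the front and the back (1st, last, 2nd, 2nd-last, ...).
So "crystal" becomes "clrayts".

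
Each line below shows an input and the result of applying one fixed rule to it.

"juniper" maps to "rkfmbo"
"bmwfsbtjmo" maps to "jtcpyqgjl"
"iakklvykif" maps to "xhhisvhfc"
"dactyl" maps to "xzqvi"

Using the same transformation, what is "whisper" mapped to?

efpmbo

Rule — shift every letter 3 places backward in the alphabet (wrapping around), then delete the first character.
Applying both steps to "whisper": "tefpmbo", then "efpmbo".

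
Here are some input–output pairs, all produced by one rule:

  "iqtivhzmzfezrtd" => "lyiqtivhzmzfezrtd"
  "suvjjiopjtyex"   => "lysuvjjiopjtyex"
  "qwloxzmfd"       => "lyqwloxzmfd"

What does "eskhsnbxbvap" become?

lyeskhsnbxbvap

Each output is the input with this applied: prepend "ly".
On "eskhsnbxbvap" that produces "lyeskhsnbxbvap".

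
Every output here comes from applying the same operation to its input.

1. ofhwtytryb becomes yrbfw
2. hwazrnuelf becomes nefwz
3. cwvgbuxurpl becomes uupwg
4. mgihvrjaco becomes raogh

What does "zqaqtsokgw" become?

skwqq

What's happening: keep every other character starting from the second (positions 2nd, 4th, 6th, ...), then move the last 3 characters to the front (rotate right by 3).
Working it through for "zqaqtsokgw": intermediate "qqskw", final "skwqq".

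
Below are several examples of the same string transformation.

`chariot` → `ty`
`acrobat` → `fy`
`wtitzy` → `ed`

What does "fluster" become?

jw

Rule — shift every letter 5 places forward in the alphabet (wrapping around), then keep only the last 2 characters.
Starting from "fluster": after the first operation, "kqzxyjw"; after the second, "jw".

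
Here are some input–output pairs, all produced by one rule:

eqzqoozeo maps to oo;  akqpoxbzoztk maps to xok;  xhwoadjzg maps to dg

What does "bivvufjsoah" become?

fo

What's happening: keep one character in every 3, starting at position 3 (positions 3rd, 6th, 9th, ...), then delete the first character.
On "bivvufjsoah": the first step gives "vfo", and the second then gives "fo".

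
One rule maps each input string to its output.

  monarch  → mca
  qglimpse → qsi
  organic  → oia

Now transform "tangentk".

ttg

The rule is to take characters alternately from the front and the back (1st, last, 2nd, 2nd-last, ...), then keep one character in every 3, starting at position 1 (positions 1st, 4th, 7th, ...).
For "tangentk", step one produces "tkatnnge"; step two turns that into "ttg".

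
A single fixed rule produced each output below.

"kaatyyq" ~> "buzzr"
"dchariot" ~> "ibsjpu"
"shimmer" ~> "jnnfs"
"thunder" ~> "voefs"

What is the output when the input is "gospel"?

What's happening: delete the first 2 characters, then shift every letter 1 place forward in the alphabet (wrapping around).
Applying both steps to "gospel": "spel", then "tqfm".

tqfm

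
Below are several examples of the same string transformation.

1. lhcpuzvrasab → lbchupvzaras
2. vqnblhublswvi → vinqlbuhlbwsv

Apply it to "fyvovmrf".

Rule — move the last character to the front, then swap each adjacent pair of characters (1↔2, 3↔4, ...).
Applying both steps to "fyvovmrf": "ffyvovmr", then "ffvyvorm".
(Check on "vqnblhublswvi": → "ivqnblhublswv" → "vinqlbuhlbwsv" ✓)

ffvyvorm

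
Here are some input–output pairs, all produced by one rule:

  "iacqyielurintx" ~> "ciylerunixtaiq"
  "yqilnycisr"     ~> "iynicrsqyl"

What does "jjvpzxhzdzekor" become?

Rule — swap each adjacent pair of characters (1↔2, 3↔4, ...), then move the first 3 characters to the end (rotate left by 3).
"jjvpzxhzdzekor" → "jjpvxzzhzdkero" → "vxzzhzdkerojjp".

vxzzhzdkerojjp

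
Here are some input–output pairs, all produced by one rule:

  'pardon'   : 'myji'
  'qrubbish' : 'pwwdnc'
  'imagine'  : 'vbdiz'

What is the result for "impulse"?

The transformation: shift every letter 5 places backward in the alphabet (wrapping around), then delete the first 2 characters.
Working it through for "impulse": intermediate "dhkpgnz", final "kpgnz".
(Check on "pardon": → "kvmyji" → "myji" ✓)

kpgnz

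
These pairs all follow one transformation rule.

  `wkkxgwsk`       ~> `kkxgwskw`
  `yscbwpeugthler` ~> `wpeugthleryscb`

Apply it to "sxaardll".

The transformation: move the last 3 characters to the front (rotate right by 3), then swap the front and back halves of the string.
"sxaardll" → "dllsxaar" → "xaardlls".

xaardlls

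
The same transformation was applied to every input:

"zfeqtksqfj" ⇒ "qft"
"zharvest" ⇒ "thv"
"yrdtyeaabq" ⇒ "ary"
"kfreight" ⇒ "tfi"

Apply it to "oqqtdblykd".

yqd

Each output is the input with this applied: keep one character in every 3, starting at position 2 (positions 2nd, 5th, 8th, ...), then move the last character to the front.
Working it through for "oqqtdblykd": intermediate "qdy", final "yqd".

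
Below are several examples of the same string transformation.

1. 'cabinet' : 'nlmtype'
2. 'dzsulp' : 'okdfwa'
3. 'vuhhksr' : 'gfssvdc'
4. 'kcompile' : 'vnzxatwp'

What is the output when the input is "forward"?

The transformation: shift every letter 11 places forward in the alphabet (wrapping around).
So "forward" becomes "qzchlco".

qzchlco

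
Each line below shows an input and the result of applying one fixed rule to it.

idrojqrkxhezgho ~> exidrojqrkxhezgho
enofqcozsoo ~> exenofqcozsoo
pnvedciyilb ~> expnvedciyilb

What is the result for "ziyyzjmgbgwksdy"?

exziyyzjmgbgwksdy

The pattern: prepend "ex".
So "ziyyzjmgbgwksdy" becomes "exziyyzjmgbgwksdy".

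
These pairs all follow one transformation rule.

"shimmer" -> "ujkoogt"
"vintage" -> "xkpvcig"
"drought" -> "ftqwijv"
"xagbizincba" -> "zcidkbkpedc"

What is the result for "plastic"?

Each output is the input with this applied: shift every letter 2 places forward in the alphabet (wrapping around).
Applying that to "plastic" gives "rncuvke".

rncuvke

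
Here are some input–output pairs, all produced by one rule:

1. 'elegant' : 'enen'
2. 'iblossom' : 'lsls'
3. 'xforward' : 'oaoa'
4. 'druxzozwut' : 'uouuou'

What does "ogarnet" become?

aeae

The rule is to keep one character in every 3, starting at position 3 (positions 3rd, 6th, 9th, ...), then write the whole string twice.
For "ogarnet" the result is "aeae".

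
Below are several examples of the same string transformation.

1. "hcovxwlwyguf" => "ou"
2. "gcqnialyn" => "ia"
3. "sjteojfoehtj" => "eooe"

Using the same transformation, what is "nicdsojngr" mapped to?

Looking at the pairs, the operation is to keep only the vowels.
For "nicdsojngr" the result is "io".

io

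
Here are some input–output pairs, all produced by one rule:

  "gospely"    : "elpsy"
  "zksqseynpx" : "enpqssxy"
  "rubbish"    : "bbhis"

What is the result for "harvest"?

erstv

Each output is the input with this applied: delete the first 2 characters, then sort the characters into alphabetical order.
For "harvest", step one produces "rvest"; step two turns that into "erstv".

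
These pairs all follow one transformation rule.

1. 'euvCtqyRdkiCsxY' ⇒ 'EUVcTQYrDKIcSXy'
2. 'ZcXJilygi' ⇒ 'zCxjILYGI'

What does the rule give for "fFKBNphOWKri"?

FfkbnPHowkRI

The rule is to flip the case of every letter.
So "fFKBNphOWKri" becomes "FfkbnPHowkRI".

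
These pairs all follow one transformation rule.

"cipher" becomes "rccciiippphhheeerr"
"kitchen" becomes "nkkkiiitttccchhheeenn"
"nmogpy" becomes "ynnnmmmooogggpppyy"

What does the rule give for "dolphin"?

ndddooolllppphhhiiinn

Each output is the input with this applied: repeat every character 3 times, then move the last character to the front.
Working it through for "dolphin": intermediate "dddooolllppphhhiiinnn", final "ndddooolllppphhhiiinn".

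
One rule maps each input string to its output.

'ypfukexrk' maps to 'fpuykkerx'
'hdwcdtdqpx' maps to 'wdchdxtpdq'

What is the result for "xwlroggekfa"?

In each case the input is transformed by: move the first 2 characters to the end (rotate left by 2), then take characters alternately from the front and the back (1st, last, 2nd, 2nd-last, ...).
Applying that to "xwlroggekfa" gives "lwrxoagfgke".

lwrxoagfgke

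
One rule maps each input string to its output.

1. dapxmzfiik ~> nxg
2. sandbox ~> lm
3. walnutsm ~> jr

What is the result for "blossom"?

The transformation: keep one character in every 3, starting at position 3 (positions 3rd, 6th, 9th, ...), then shift every letter 2 places backward in the alphabet (wrapping around).
On "blossom": the first step gives "oo", and the second then gives "mm".

mm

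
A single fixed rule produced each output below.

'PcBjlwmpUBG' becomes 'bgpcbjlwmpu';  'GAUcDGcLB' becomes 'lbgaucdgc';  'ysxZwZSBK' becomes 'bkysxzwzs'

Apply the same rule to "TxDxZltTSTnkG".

kgtxdxzlttstn

The rule is to move the last 2 characters to the front (rotate right by 2), then convert every letter to lowercase.
Working it through for "TxDxZltTSTnkG": intermediate "kGTxDxZltTSTn", final "kgtxdxzlttstn".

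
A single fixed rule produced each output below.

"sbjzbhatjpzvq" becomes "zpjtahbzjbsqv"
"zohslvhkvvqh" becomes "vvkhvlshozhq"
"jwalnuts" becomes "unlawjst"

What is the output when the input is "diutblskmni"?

The rule is to reverse the string, then move the first 2 characters to the end (rotate left by 2).
Working it through for "diutblskmni": intermediate "inmkslbtuid", final "mkslbtuidin".

mkslbtuidin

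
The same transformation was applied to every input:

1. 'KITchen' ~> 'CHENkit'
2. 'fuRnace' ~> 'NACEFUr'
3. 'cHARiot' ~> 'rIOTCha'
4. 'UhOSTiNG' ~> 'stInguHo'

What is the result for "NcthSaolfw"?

HsAOLFWnCT

What's happening: move the first 3 characters to the end (rotate left by 3), then flip the case of every letter.
For "NcthSaolfw", step one produces "hSaolfwNct"; step two turns that into "HsAOLFWnCT".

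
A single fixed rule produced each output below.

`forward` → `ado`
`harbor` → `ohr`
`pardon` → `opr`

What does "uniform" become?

omn

Each output is the input with this applied: move the first 3 characters to the end (rotate left by 3), then keep every other character starting from the second (positions 2nd, 4th, 6th, ...).
Working it through for "uniform": intermediate "formuni", final "omn".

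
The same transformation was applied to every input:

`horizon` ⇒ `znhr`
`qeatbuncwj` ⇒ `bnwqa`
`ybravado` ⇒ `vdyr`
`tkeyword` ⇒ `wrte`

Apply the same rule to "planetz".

What's happening: keep every other character starting from the first (positions 1st, 3rd, 5th, ...), then move the first 2 characters to the end (rotate left by 2).
For "planetz" the result is "ezpa".

ezpa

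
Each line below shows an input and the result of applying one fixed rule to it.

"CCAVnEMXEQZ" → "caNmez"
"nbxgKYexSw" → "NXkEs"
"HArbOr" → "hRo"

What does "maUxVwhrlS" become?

MuvHL

Each output is the input with this applied: flip the case of every letter, then keep every other character starting from the first (positions 1st, 3rd, 5th, ...).
"maUxVwhrlS" → "MAuXvWHRLs" → "MuvHL".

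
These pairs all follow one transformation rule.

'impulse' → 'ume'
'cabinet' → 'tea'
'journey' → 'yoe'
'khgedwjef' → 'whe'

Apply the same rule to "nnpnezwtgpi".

Looking at the pairs, the operation is to sort the characters into reverse alphabetical order, then keep one character in every 3, starting at position 1 (positions 1st, 4th, 7th, ...).
"nnpnezwtgpi" → "zwtppnnnige" → "zpng".

zpng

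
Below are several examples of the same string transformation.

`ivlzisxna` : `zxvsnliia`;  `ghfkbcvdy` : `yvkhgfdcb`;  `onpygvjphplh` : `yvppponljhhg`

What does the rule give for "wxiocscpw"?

xwwspoicc

Rule — sort the characters into reverse alphabetical order.
Doing the same to "wxiocscpw": "xwwspoicc".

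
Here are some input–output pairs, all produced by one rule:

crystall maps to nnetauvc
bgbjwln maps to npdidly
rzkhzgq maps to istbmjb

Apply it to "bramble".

In each case the input is transformed by: move the last 2 characters to the front (rotate right by 2), then shift every letter 2 places forward in the alphabet (wrapping around).
Starting from "bramble": after the first operation, "lebramb"; after the second, "ngdtcod".
(Check on "crystall": → "llcrysta" → "nnetauvc" ✓)

ngdtcod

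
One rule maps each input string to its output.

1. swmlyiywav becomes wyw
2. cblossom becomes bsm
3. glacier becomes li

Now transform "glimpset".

What's happening: keep one character in every 3, starting at position 2 (positions 2nd, 5th, 8th, ...).
Applying that to "glimpset" gives "lpt".

lpt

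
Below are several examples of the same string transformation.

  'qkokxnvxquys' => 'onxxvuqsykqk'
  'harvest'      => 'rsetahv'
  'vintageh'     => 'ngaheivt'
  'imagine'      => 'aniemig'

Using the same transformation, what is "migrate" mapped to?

gtaeimr

In each case the input is transformed by: swap each adjacent pair of characters (1↔2, 3↔4, ...), then move the first 3 characters to the end (rotate left by 3).
For "migrate", step one produces "imrgtae"; step two turns that into "gtaeimr".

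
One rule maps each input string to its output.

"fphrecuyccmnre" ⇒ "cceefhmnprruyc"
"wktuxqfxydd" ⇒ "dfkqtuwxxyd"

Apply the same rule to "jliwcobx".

The rule is to sort the characters into alphabetical order, then move the first character to the end.
On "jliwcobx": the first step gives "bcijlowx", and the second then gives "cijlowxb".
(Check on "wktuxqfxydd": → "ddfkqtuwxxy" → "dfkqtuwxxyd" ✓)

cijlowxb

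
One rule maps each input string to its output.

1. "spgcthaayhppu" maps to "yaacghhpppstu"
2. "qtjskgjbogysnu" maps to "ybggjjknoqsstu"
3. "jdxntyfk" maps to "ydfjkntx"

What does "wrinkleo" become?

The rule is to sort the characters into alphabetical order, then move the last character to the front.
For "wrinkleo" the result is "weiklnor".

weiklnor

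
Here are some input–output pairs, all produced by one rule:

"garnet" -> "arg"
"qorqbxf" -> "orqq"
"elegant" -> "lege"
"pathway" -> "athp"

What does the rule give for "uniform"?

The pattern: delete the last 3 characters, then move the first character to the end.
Applying that to "uniform" gives "nifu".

nifu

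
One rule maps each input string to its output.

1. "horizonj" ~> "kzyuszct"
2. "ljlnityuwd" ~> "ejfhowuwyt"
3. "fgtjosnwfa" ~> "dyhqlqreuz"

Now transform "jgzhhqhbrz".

Rule — swap the front and back halves of the string, then shift every letter 11 places forward in the alphabet (wrapping around).
Applying both steps to "jgzhhqhbrz": "qhbrzjgzhh", then "bsmckurkss".

bsmckurkss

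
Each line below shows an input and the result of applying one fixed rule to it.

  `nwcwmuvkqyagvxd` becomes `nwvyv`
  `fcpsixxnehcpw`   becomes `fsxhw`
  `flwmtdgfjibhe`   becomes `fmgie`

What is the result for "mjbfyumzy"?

Each output is the input with this applied: keep one character in every 3, starting at position 1 (positions 1st, 4th, 7th, ...).
For "mjbfyumzy" the result is "mfm".

mfm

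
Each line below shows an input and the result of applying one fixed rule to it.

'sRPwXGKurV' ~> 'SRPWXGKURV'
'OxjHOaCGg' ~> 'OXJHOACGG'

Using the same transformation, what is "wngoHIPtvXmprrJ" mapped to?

WNGOHIPTVXMPRRJ

The rule is to convert every letter to uppercase.
Applying that to "wngoHIPtvXmprrJ" gives "WNGOHIPTVXMPRRJ".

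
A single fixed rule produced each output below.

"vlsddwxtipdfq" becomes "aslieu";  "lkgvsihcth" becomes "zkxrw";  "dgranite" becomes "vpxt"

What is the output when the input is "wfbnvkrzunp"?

The pattern: shift every letter 11 places backward in the alphabet (wrapping around), then keep every other character starting from the second (positions 2nd, 4th, 6th, ...).
"wfbnvkrzunp" → "uczoc".

uczoc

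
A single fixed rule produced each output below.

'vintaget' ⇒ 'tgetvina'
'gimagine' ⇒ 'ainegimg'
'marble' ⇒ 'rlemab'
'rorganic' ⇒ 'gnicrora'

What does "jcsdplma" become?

dlmajcsp

The rule is to swap the front and back halves of the string, then swap the first and last characters.
For "jcsdplma", step one produces "plmajcsd"; step two turns that into "dlmajcsp".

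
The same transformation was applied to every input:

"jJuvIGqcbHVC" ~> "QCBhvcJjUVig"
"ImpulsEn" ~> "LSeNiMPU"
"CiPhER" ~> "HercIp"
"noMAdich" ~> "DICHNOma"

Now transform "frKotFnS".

TfNsFRkO

The pattern: swap the front and back halves of the string, then flip the case of every letter.
"frKotFnS" → "tFnSfrKo" → "TfNsFRkO".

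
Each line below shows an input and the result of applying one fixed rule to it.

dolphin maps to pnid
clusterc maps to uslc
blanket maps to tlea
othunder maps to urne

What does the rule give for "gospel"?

Each output is the input with this applied: sort the characters into reverse alphabetical order, then keep every other character starting from the first (positions 1st, 3rd, 5th, ...).
For "gospel", step one produces "spolge"; step two turns that into "sog".
(Check on "clusterc": → "utsrlecc" → "uslc" ✓)

sog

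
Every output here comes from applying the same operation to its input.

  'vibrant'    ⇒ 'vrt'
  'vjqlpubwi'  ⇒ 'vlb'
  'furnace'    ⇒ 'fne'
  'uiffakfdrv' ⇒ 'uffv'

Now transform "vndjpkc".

vjc

The rule is to keep one character in every 3, starting at position 1 (positions 1st, 4th, 7th, ...).
"vndjpkc" → "vjc".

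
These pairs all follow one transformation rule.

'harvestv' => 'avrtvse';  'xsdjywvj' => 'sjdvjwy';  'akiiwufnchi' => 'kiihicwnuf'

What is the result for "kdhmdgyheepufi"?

The pattern: delete the first character, then take characters alternately from the front and the back (1st, last, 2nd, 2nd-last, ...).
For "kdhmdgyheepufi", step one produces "dhmdgyheepufi"; step two turns that into "dihfmudpgeyeh".

dihfmudpgeyeh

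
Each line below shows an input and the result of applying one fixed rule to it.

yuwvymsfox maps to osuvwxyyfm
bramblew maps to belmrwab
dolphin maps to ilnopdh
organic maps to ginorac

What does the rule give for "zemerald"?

The pattern: sort the characters into alphabetical order, then move the first 2 characters to the end (rotate left by 2).
Working it through for "zemerald": intermediate "adeelmrz", final "eelmrzad".

eelmrzad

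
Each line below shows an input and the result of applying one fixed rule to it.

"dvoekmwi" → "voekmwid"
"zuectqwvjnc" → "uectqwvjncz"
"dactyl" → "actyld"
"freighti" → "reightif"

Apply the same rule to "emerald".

meralde

Each output is the input with this applied: move the first character to the end.
On "emerald" that produces "meralde".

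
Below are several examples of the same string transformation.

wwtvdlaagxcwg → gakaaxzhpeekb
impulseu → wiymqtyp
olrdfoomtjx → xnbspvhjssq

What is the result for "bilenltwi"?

xamfmpirp

What's happening: move the last 3 characters to the front (rotate right by 3), then shift every letter 4 places forward in the alphabet (wrapping around).
On "bilenltwi" that produces "xamfmpirp".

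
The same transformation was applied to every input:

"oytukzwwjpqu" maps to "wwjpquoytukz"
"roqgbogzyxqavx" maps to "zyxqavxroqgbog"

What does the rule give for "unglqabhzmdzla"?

In each case the input is transformed by: swap the front and back halves of the string.
"unglqabhzmdzla" → "hzmdzlaunglqab".

hzmdzlaunglqab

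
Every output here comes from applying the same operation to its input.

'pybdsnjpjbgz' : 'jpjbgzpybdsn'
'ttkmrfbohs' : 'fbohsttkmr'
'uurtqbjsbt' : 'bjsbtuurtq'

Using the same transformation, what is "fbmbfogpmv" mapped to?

Each output is the input with this applied: swap the front and back halves of the string.
For "fbmbfogpmv" the result is "ogpmvfbmbf".

ogpmvfbmbf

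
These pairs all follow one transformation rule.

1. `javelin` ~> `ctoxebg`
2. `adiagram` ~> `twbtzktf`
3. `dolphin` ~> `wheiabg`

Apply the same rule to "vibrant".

The pattern: shift every letter 7 places backward in the alphabet (wrapping around).
Applying that to "vibrant" gives "obuktgm".

obuktgm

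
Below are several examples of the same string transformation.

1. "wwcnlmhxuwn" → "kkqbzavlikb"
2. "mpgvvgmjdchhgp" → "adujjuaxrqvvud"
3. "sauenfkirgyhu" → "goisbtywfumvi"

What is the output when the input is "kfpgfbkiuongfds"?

In each case the input is transformed by: shift every letter 12 places backward in the alphabet (wrapping around).
Applying that to "kfpgfbkiuongfds" gives "ytdutpywicbutrg".

ytdutpywicbutrg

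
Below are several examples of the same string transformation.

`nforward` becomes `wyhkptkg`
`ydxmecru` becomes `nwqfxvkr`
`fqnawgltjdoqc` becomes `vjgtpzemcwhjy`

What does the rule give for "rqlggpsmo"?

hjezzilfk

The rule is to shift every letter 7 places backward in the alphabet (wrapping around), then swap the first and last characters.
Applying that to "rqlggpsmo" gives "hjezzilfk".
(Check on "nforward": → "gyhkptkw" → "wyhkptkg" ✓)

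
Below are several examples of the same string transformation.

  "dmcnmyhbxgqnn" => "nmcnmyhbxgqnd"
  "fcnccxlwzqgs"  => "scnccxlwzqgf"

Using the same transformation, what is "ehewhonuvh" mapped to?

Rule — swap the first and last characters.
Applying that to "ehewhonuvh" gives "hhewhonuve".

hhewhonuve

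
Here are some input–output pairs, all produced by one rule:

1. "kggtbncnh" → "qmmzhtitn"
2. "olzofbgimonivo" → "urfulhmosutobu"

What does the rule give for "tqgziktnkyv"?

zwmfoqztqeb

Rule — shift every letter 6 places forward in the alphabet (wrapping around).
Doing the same to "tqgziktnkyv": "zwmfoqztqeb".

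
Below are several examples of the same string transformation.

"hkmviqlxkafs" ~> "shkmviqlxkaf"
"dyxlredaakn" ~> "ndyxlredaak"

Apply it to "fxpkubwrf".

Looking at the pairs, the operation is to move the last character to the front.
Applying that to "fxpkubwrf" gives "ffxpkubwr".

ffxpkubwr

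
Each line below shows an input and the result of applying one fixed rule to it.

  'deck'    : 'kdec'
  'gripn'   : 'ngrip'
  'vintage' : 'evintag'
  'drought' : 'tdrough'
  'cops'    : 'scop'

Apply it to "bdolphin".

Looking at the pairs, the operation is to move the last character to the front.
Doing the same to "bdolphin": "nbdolphi".

nbdolphi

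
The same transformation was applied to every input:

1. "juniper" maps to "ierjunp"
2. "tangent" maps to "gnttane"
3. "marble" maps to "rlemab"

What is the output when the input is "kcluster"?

What's happening: move the last 3 characters to the front (rotate right by 3), then swap the first and last characters.
Applying both steps to "kcluster": "terkclus", then "serkclut".

serkclut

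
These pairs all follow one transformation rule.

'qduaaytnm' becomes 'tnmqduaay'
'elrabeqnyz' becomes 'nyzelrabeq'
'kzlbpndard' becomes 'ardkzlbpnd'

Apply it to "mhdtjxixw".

The pattern: move the last 3 characters to the front (rotate right by 3).
Applying that to "mhdtjxixw" gives "ixwmhdtjx".

ixwmhdtjx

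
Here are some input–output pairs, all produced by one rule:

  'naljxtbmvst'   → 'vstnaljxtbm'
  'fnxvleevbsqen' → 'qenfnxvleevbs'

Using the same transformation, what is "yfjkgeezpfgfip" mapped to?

The transformation: move the last 3 characters to the front (rotate right by 3).
For "yfjkgeezpfgfip" the result is "fipyfjkgeezpfg".

fipyfjkgeezpfg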